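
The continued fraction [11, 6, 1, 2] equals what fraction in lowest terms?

Fold from the inside: start with 2/1.
  1 + 1/2 = 3/2
  6 + 2/3 = 20/3
  11 + 3/20 = 223/20

223/20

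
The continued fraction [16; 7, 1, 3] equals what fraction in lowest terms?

500/31

Using pₖ = aₖpₖ₋₁ + pₖ₋₂ and qₖ = aₖqₖ₋₁ + qₖ₋₂:
  k=0: a=16, p=16, q=1
  k=1: a=7, p=113, q=7
  k=2: a=1, p=129, q=8
  k=3: a=3, p=500, q=31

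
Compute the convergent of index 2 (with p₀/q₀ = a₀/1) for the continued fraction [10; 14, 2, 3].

292/29

Using pₖ = aₖpₖ₋₁ + pₖ₋₂, qₖ = aₖqₖ₋₁ + qₖ₋₂ (with p₋₁=1, p₋₂=0, q₋₁=0, q₋₂=1):
  k=0: a=10, p=10, q=1
  k=1: a=14, p=141, q=14
  k=2: a=2, p=292, q=29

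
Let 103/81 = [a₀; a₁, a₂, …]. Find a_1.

103 = 1·81 + 22   →  a_0 = 1
81 = 3·22 + 15   →  a_1 = 3

3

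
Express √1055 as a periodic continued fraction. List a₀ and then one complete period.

[32; 2, 12, 2, 64]

a₀ = ⌊√1055⌋ = 32.
With m₀=0, d₀=1 and mₖ₊₁ = dₖaₖ − mₖ, dₖ₊₁ = (n − mₖ₊₁²)/dₖ, aₖ₊₁ = ⌊(a₀+mₖ₊₁)/dₖ₊₁⌋:
  k=1: m=32, d=31, a=2
  k=2: m=30, d=5, a=12
  k=3: m=30, d=31, a=2
  k=4: m=32, d=1, a=64
d=1 and a=2a₀=64 at k=4, so the next step gives (m, d) = (32, 31) again — its k=1 value — and the period has length 4.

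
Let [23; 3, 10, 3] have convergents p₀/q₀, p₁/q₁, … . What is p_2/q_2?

Using pₖ = aₖpₖ₋₁ + pₖ₋₂, qₖ = aₖqₖ₋₁ + qₖ₋₂ (with p₋₁=1, p₋₂=0, q₋₁=0, q₋₂=1):
  k=0: a=23, p=23, q=1
  k=1: a=3, p=70, q=3
  k=2: a=10, p=723, q=31

723/31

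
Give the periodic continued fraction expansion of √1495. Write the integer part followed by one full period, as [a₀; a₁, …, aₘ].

a₀ = ⌊√1495⌋ = 38.
With m₀=0, d₀=1 and mₖ₊₁ = dₖaₖ − mₖ, dₖ₊₁ = (n − mₖ₊₁²)/dₖ, aₖ₊₁ = ⌊(a₀+mₖ₊₁)/dₖ₊₁⌋:
  k=1: m=38, d=51, a=1
  k=2: m=13, d=26, a=1
  k=3: m=13, d=51, a=1
  k=4: m=38, d=1, a=76
d=1 and a=2a₀=76 at k=4, so the next step gives (m, d) = (38, 51) again — its k=1 value — and the period has length 4.

[38; 1, 1, 1, 76]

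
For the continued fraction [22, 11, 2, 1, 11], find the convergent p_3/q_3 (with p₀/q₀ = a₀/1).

Using pₖ = aₖpₖ₋₁ + pₖ₋₂, qₖ = aₖqₖ₋₁ + qₖ₋₂ (with p₋₁=1, p₋₂=0, q₋₁=0, q₋₂=1):
  k=0: a=22, p=22, q=1
  k=1: a=11, p=243, q=11
  k=2: a=2, p=508, q=23
  k=3: a=1, p=751, q=34

751/34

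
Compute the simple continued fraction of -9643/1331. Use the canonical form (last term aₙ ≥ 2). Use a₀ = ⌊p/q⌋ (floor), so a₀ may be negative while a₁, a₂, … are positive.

-9643 = -8·1331 + 1005
1331 = 1·1005 + 326
1005 = 3·326 + 27
326 = 12·27 + 2
27 = 13·2 + 1
2 = 2·1 + 0  (stop)
So -9643/1331 = [-8; 1, 3, 12, 13, 2].

[-8; 1, 3, 12, 13, 2]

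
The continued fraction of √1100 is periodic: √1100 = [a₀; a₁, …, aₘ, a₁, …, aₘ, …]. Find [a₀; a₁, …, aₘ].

[33; 6, 66]

a₀ = ⌊√1100⌋ = 33.
With m₀=0, d₀=1 and mₖ₊₁ = dₖaₖ − mₖ, dₖ₊₁ = (n − mₖ₊₁²)/dₖ, aₖ₊₁ = ⌊(a₀+mₖ₊₁)/dₖ₊₁⌋:
  k=1: m=33, d=11, a=6
  k=2: m=33, d=1, a=66
d=1 and a=2a₀=66 at k=2, so the next step gives (m, d) = (33, 11) again — its k=1 value — and the period has length 2.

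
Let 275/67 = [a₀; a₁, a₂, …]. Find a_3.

275 = 4·67 + 7   →  a_0 = 4
67 = 9·7 + 4   →  a_1 = 9
7 = 1·4 + 3   →  a_2 = 1
4 = 1·3 + 1   →  a_3 = 1

1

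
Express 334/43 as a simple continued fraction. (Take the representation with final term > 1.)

[7; 1, 3, 3, 3]

334 = 7*43 + 33
43 = 1*33 + 10
33 = 3*10 + 3
10 = 3*3 + 1
3 = 3*1 + 0  (stop)
So 334/43 = [7; 1, 3, 3, 3].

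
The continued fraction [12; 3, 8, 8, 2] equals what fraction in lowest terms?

5310/431

Fold from the inside: start with 2/1.
  8 + 1/2 = 17/2
  8 + 2/17 = 138/17
  3 + 17/138 = 431/138
  12 + 138/431 = 5310/431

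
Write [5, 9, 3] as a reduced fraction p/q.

Fold from the inside: start with 3/1.
  9 + 1/3 = 28/3
  5 + 3/28 = 143/28

143/28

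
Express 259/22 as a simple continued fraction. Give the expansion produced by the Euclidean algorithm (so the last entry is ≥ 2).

259 = 11×22 + 17
22 = 1×17 + 5
17 = 3×5 + 2
5 = 2×2 + 1
2 = 2×1 + 0  (stop)
So 259/22 = [11; 1, 3, 2, 2].

[11; 1, 3, 2, 2]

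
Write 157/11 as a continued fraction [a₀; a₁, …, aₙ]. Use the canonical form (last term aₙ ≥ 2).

157 = 14*11 + 3
11 = 3*3 + 2
3 = 1*2 + 1
2 = 2*1 + 0  (stop)
So 157/11 = [14; 3, 1, 2].

[14; 3, 1, 2]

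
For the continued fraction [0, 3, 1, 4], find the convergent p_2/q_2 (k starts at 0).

1/4

Using pₖ = aₖpₖ₋₁ + pₖ₋₂, qₖ = aₖqₖ₋₁ + qₖ₋₂ (with p₋₁=1, p₋₂=0, q₋₁=0, q₋₂=1):
  k=0: a=0, p=0, q=1
  k=1: a=3, p=1, q=3
  k=2: a=1, p=1, q=4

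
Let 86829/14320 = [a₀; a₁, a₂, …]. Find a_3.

86829 = 6·14320 + 909   →  a_0 = 6
14320 = 15·909 + 685   →  a_1 = 15
909 = 1·685 + 224   →  a_2 = 1
685 = 3·224 + 13   →  a_3 = 3

3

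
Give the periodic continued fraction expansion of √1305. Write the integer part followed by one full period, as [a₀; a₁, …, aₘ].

[36; 8, 72]

a₀ = ⌊√1305⌋ = 36.
With m₀=0, d₀=1 and mₖ₊₁ = dₖaₖ − mₖ, dₖ₊₁ = (n − mₖ₊₁²)/dₖ, aₖ₊₁ = ⌊(a₀+mₖ₊₁)/dₖ₊₁⌋:
  k=1: m=36, d=9, a=8
  k=2: m=36, d=1, a=72
d=1 and a=2a₀=72 at k=2, so the next step gives (m, d) = (36, 9) again — its k=1 value — and the period has length 2.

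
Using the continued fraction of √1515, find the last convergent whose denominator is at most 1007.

38923/1000

√1515 = [38; 1, 11, 1, 76, …] (period length 4).
Convergents:
  p_0/q_0 = 38/1
  p_1/q_1 = 39/1
  p_2/q_2 = 467/12
  p_3/q_3 = 506/13
  p_4/q_4 = 38923/1000
  p_5/q_5 = 39429/1013
q_4 = 1000 ≤ 1007 < 1013 = q_5, so the answer is 38923/1000.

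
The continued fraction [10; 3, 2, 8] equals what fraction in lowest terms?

607/59

Using pₖ = aₖpₖ₋₁ + pₖ₋₂ and qₖ = aₖqₖ₋₁ + qₖ₋₂:
  k=0: a=10, p=10, q=1
  k=1: a=3, p=31, q=3
  k=2: a=2, p=72, q=7
  k=3: a=8, p=607, q=59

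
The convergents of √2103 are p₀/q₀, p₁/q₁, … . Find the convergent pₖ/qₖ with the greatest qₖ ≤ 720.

√2103 = [45; 1, 6, 15, 6, 1, 90, …] (period length 6).
Convergents:
  p_0/q_0 = 45/1
  p_1/q_1 = 46/1
  p_2/q_2 = 321/7
  p_3/q_3 = 4861/106
  p_4/q_4 = 29487/643
  p_5/q_5 = 34348/749
q_4 = 643 ≤ 720 < 749 = q_5, so the answer is 29487/643.

29487/643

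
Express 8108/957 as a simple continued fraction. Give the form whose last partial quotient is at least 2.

[8; 2, 8, 1, 1, 8, 3]

8108 = 8*957 + 452
957 = 2*452 + 53
452 = 8*53 + 28
53 = 1*28 + 25
28 = 1*25 + 3
25 = 8*3 + 1
3 = 3*1 + 0  (stop)
So 8108/957 = [8; 2, 8, 1, 1, 8, 3].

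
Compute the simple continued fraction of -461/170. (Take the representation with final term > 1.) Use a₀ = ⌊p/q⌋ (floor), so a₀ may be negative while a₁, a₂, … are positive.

-461 = -3·170 + 49
170 = 3·49 + 23
49 = 2·23 + 3
23 = 7·3 + 2
3 = 1·2 + 1
2 = 2·1 + 0  (stop)
So -461/170 = [-3; 3, 2, 7, 1, 2].

[-3; 3, 2, 7, 1, 2]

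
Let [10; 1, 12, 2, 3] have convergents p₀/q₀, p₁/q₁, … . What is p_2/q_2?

142/13

Using pₖ = aₖpₖ₋₁ + pₖ₋₂, qₖ = aₖqₖ₋₁ + qₖ₋₂ (with p₋₁=1, p₋₂=0, q₋₁=0, q₋₂=1):
  k=0: a=10, p=10, q=1
  k=1: a=1, p=11, q=1
  k=2: a=12, p=142, q=13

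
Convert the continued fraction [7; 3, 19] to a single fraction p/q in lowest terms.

Using pₖ = aₖpₖ₋₁ + pₖ₋₂ and qₖ = aₖqₖ₋₁ + qₖ₋₂:
  k=0: a=7, p=7, q=1
  k=1: a=3, p=22, q=3
  k=2: a=19, p=425, q=58

425/58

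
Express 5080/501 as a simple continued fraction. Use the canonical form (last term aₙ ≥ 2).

5080 = 10*501 + 70
501 = 7*70 + 11
70 = 6*11 + 4
11 = 2*4 + 3
4 = 1*3 + 1
3 = 3*1 + 0  (stop)
So 5080/501 = [10; 7, 6, 2, 1, 3].

[10; 7, 6, 2, 1, 3]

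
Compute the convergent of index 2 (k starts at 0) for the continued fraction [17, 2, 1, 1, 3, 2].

52/3

Using pₖ = aₖpₖ₋₁ + pₖ₋₂, qₖ = aₖqₖ₋₁ + qₖ₋₂ (with p₋₁=1, p₋₂=0, q₋₁=0, q₋₂=1):
  k=0: a=17, p=17, q=1
  k=1: a=2, p=35, q=2
  k=2: a=1, p=52, q=3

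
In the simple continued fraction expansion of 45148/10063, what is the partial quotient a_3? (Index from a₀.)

45148 = 4·10063 + 4896   →  a_0 = 4
10063 = 2·4896 + 271   →  a_1 = 2
4896 = 18·271 + 18   →  a_2 = 18
271 = 15·18 + 1   →  a_3 = 15

15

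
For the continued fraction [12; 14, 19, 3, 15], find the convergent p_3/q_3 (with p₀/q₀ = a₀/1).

Using pₖ = aₖpₖ₋₁ + pₖ₋₂, qₖ = aₖqₖ₋₁ + qₖ₋₂ (with p₋₁=1, p₋₂=0, q₋₁=0, q₋₂=1):
  k=0: a=12, p=12, q=1
  k=1: a=14, p=169, q=14
  k=2: a=19, p=3223, q=267
  k=3: a=3, p=9838, q=815

9838/815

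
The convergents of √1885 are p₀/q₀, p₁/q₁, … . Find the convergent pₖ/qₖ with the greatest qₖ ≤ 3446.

90567/2086

√1885 = [43; 2, 2, 2, 86, …] (period length 4).
Convergents:
  p_0/q_0 = 43/1
  p_1/q_1 = 87/2
  p_2/q_2 = 217/5
  p_3/q_3 = 521/12
  p_4/q_4 = 45023/1037
  p_5/q_5 = 90567/2086
  p_6/q_6 = 226157/5209
q_5 = 2086 ≤ 3446 < 5209 = q_6, so the answer is 90567/2086.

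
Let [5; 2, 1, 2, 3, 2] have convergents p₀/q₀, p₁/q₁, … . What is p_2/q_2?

Using pₖ = aₖpₖ₋₁ + pₖ₋₂, qₖ = aₖqₖ₋₁ + qₖ₋₂ (with p₋₁=1, p₋₂=0, q₋₁=0, q₋₂=1):
  k=0: a=5, p=5, q=1
  k=1: a=2, p=11, q=2
  k=2: a=1, p=16, q=3

16/3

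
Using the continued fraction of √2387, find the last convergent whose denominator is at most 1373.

√2387 = [48; 1, 5, 1, 96, …] (period length 4).
Convergents:
  p_0/q_0 = 48/1
  p_1/q_1 = 49/1
  p_2/q_2 = 293/6
  p_3/q_3 = 342/7
  p_4/q_4 = 33125/678
  p_5/q_5 = 33467/685
  p_6/q_6 = 200460/4103
q_5 = 685 ≤ 1373 < 4103 = q_6, so the answer is 33467/685.

33467/685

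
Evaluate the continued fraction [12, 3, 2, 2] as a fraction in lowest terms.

209/17

Fold from the inside: start with 2/1.
  2 + 1/2 = 5/2
  3 + 2/5 = 17/5
  12 + 5/17 = 209/17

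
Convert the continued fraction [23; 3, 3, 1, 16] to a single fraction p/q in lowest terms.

Using pₖ = aₖpₖ₋₁ + pₖ₋₂ and qₖ = aₖqₖ₋₁ + qₖ₋₂:
  k=0: a=23, p=23, q=1
  k=1: a=3, p=70, q=3
  k=2: a=3, p=233, q=10
  k=3: a=1, p=303, q=13
  k=4: a=16, p=5081, q=218

5081/218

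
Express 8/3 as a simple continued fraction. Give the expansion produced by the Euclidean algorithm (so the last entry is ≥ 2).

8 = 2*3 + 2
3 = 1*2 + 1
2 = 2*1 + 0  (stop)
So 8/3 = [2; 1, 2].

[2; 1, 2]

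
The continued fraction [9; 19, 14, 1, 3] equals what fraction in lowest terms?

10184/1125

Fold from the inside: start with 3/1.
  1 + 1/3 = 4/3
  14 + 3/4 = 59/4
  19 + 4/59 = 1125/59
  9 + 59/1125 = 10184/1125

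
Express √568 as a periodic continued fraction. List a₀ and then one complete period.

[23; 1, 4, 1, 46]

a₀ = ⌊√568⌋ = 23.
With m₀=0, d₀=1 and mₖ₊₁ = dₖaₖ − mₖ, dₖ₊₁ = (n − mₖ₊₁²)/dₖ, aₖ₊₁ = ⌊(a₀+mₖ₊₁)/dₖ₊₁⌋:
  k=1: m=23, d=39, a=1
  k=2: m=16, d=8, a=4
  k=3: m=16, d=39, a=1
  k=4: m=23, d=1, a=46
d=1 and a=2a₀=46 at k=4, so the next step gives (m, d) = (23, 39) again — its k=1 value — and the period has length 4.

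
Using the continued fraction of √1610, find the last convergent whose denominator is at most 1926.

√1610 = [40; 8, 80, …] (period length 2).
Convergents:
  p_0/q_0 = 40/1
  p_1/q_1 = 321/8
  p_2/q_2 = 25720/641
  p_3/q_3 = 206081/5136
q_2 = 641 ≤ 1926 < 5136 = q_3, so the answer is 25720/641.

25720/641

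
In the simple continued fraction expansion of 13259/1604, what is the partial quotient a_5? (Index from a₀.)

2

13259 = 8·1604 + 427   →  a_0 = 8
1604 = 3·427 + 323   →  a_1 = 3
427 = 1·323 + 104   →  a_2 = 1
323 = 3·104 + 11   →  a_3 = 3
104 = 9·11 + 5   →  a_4 = 9
11 = 2·5 + 1   →  a_5 = 2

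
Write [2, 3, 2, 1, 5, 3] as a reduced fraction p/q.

416/181

Using pₖ = aₖpₖ₋₁ + pₖ₋₂ and qₖ = aₖqₖ₋₁ + qₖ₋₂:
  k=0: a=2, p=2, q=1
  k=1: a=3, p=7, q=3
  k=2: a=2, p=16, q=7
  k=3: a=1, p=23, q=10
  k=4: a=5, p=131, q=57
  k=5: a=3, p=416, q=181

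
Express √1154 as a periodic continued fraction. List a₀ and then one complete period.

[33; 1, 32, 1, 66]

a₀ = ⌊√1154⌋ = 33.
With m₀=0, d₀=1 and mₖ₊₁ = dₖaₖ − mₖ, dₖ₊₁ = (n − mₖ₊₁²)/dₖ, aₖ₊₁ = ⌊(a₀+mₖ₊₁)/dₖ₊₁⌋:
  k=1: m=33, d=65, a=1
  k=2: m=32, d=2, a=32
  k=3: m=32, d=65, a=1
  k=4: m=33, d=1, a=66
d=1 and a=2a₀=66 at k=4, so the next step gives (m, d) = (33, 65) again — its k=1 value — and the period has length 4.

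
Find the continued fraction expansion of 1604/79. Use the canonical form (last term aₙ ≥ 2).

[20; 3, 3, 2, 3]

1604 = 20×79 + 24
79 = 3×24 + 7
24 = 3×7 + 3
7 = 2×3 + 1
3 = 3×1 + 0  (stop)
So 1604/79 = [20; 3, 3, 2, 3].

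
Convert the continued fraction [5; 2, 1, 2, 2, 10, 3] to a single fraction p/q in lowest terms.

Using pₖ = aₖpₖ₋₁ + pₖ₋₂ and qₖ = aₖqₖ₋₁ + qₖ₋₂:
  k=0: a=5, p=5, q=1
  k=1: a=2, p=11, q=2
  k=2: a=1, p=16, q=3
  k=3: a=2, p=43, q=8
  k=4: a=2, p=102, q=19
  k=5: a=10, p=1063, q=198
  k=6: a=3, p=3291, q=613

3291/613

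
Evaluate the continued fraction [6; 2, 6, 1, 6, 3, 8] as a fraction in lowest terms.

Fold from the inside: start with 8/1.
  3 + 1/8 = 25/8
  6 + 8/25 = 158/25
  1 + 25/158 = 183/158
  6 + 158/183 = 1256/183
  2 + 183/1256 = 2695/1256
  6 + 1256/2695 = 17426/2695

17426/2695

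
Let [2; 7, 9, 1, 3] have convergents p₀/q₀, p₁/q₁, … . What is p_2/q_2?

Using pₖ = aₖpₖ₋₁ + pₖ₋₂, qₖ = aₖqₖ₋₁ + qₖ₋₂ (with p₋₁=1, p₋₂=0, q₋₁=0, q₋₂=1):
  k=0: a=2, p=2, q=1
  k=1: a=7, p=15, q=7
  k=2: a=9, p=137, q=64

137/64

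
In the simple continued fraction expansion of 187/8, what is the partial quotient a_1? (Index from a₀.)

2

187 = 23·8 + 3   →  a_0 = 23
8 = 2·3 + 2   →  a_1 = 2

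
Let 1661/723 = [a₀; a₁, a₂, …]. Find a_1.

1661 = 2·723 + 215   →  a_0 = 2
723 = 3·215 + 78   →  a_1 = 3

3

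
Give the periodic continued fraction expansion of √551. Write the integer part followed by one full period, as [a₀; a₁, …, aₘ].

a₀ = ⌊√551⌋ = 23.
With m₀=0, d₀=1 and mₖ₊₁ = dₖaₖ − mₖ, dₖ₊₁ = (n − mₖ₊₁²)/dₖ, aₖ₊₁ = ⌊(a₀+mₖ₊₁)/dₖ₊₁⌋:
  k=1: m=23, d=22, a=2
  k=2: m=21, d=5, a=8
  k=3: m=19, d=38, a=1
  k=4: m=19, d=5, a=8
  k=5: m=21, d=22, a=2
  k=6: m=23, d=1, a=46
d=1 and a=2a₀=46 at k=6, so the next step gives (m, d) = (23, 22) again — its k=1 value — and the period has length 6.

[23; 2, 8, 1, 8, 2, 46]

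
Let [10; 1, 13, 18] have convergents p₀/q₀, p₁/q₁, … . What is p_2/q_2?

153/14

Using pₖ = aₖpₖ₋₁ + pₖ₋₂, qₖ = aₖqₖ₋₁ + qₖ₋₂ (with p₋₁=1, p₋₂=0, q₋₁=0, q₋₂=1):
  k=0: a=10, p=10, q=1
  k=1: a=1, p=11, q=1
  k=2: a=13, p=153, q=14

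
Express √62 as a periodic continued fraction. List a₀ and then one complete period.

[7; 1, 6, 1, 14]

a₀ = ⌊√62⌋ = 7.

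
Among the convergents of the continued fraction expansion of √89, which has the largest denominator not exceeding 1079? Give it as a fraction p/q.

9217/977

√89 = [9; 2, 3, 3, 2, 18, …] (period length 5).
Convergents:
  p_0/q_0 = 9/1
  p_1/q_1 = 19/2
  p_2/q_2 = 66/7
  p_3/q_3 = 217/23
  p_4/q_4 = 500/53
  p_5/q_5 = 9217/977
  p_6/q_6 = 18934/2007
q_5 = 977 ≤ 1079 < 2007 = q_6, so the answer is 9217/977.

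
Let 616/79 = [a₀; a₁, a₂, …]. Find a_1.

616 = 7·79 + 63   →  a_0 = 7
79 = 1·63 + 16   →  a_1 = 1

1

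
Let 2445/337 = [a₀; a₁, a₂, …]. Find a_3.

2445 = 7·337 + 86   →  a_0 = 7
337 = 3·86 + 79   →  a_1 = 3
86 = 1·79 + 7   →  a_2 = 1
79 = 11·7 + 2   →  a_3 = 11

11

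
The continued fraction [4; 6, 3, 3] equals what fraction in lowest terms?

Using pₖ = aₖpₖ₋₁ + pₖ₋₂ and qₖ = aₖqₖ₋₁ + qₖ₋₂:
  k=0: a=4, p=4, q=1
  k=1: a=6, p=25, q=6
  k=2: a=3, p=79, q=19
  k=3: a=3, p=262, q=63

262/63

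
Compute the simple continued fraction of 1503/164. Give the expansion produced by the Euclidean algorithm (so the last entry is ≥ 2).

1503 = 9·164 + 27
164 = 6·27 + 2
27 = 13·2 + 1
2 = 2·1 + 0  (stop)
So 1503/164 = [9; 6, 13, 2].

[9; 6, 13, 2]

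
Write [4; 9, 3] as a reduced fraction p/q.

115/28

Using pₖ = aₖpₖ₋₁ + pₖ₋₂ and qₖ = aₖqₖ₋₁ + qₖ₋₂:
  k=0: a=4, p=4, q=1
  k=1: a=9, p=37, q=9
  k=2: a=3, p=115, q=28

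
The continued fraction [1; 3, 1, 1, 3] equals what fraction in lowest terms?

Fold from the inside: start with 3/1.
  1 + 1/3 = 4/3
  1 + 3/4 = 7/4
  3 + 4/7 = 25/7
  1 + 7/25 = 32/25

32/25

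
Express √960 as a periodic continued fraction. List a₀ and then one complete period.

a₀ = ⌊√960⌋ = 30.
With m₀=0, d₀=1 and mₖ₊₁ = dₖaₖ − mₖ, dₖ₊₁ = (n − mₖ₊₁²)/dₖ, aₖ₊₁ = ⌊(a₀+mₖ₊₁)/dₖ₊₁⌋:
  k=1: m=30, d=60, a=1
  k=2: m=30, d=1, a=60
d=1 and a=2a₀=60 at k=2, so the next step gives (m, d) = (30, 60) again — its k=1 value — and the period has length 2.

[30; 1, 60]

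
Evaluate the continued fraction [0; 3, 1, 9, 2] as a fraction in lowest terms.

21/82

Using pₖ = aₖpₖ₋₁ + pₖ₋₂ and qₖ = aₖqₖ₋₁ + qₖ₋₂:
  k=0: a=0, p=0, q=1
  k=1: a=3, p=1, q=3
  k=2: a=1, p=1, q=4
  k=3: a=9, p=10, q=39
  k=4: a=2, p=21, q=82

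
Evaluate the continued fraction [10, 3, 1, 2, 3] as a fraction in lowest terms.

380/37

Using pₖ = aₖpₖ₋₁ + pₖ₋₂ and qₖ = aₖqₖ₋₁ + qₖ₋₂:
  k=0: a=10, p=10, q=1
  k=1: a=3, p=31, q=3
  k=2: a=1, p=41, q=4
  k=3: a=2, p=113, q=11
  k=4: a=3, p=380, q=37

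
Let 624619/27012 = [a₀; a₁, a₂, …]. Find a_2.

624619 = 23·27012 + 3343   →  a_0 = 23
27012 = 8·3343 + 268   →  a_1 = 8
3343 = 12·268 + 127   →  a_2 = 12

12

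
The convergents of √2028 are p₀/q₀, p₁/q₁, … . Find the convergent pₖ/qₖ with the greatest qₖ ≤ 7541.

121635/2701

√2028 = [45; 30, 90, …] (period length 2).
Convergents:
  p_0/q_0 = 45/1
  p_1/q_1 = 1351/30
  p_2/q_2 = 121635/2701
  p_3/q_3 = 3650401/81060
q_2 = 2701 ≤ 7541 < 81060 = q_3, so the answer is 121635/2701.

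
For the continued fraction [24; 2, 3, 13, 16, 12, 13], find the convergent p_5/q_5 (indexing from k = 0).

440548/18033

Using pₖ = aₖpₖ₋₁ + pₖ₋₂, qₖ = aₖqₖ₋₁ + qₖ₋₂ (with p₋₁=1, p₋₂=0, q₋₁=0, q₋₂=1):
  k=0: a=24, p=24, q=1
  k=1: a=2, p=49, q=2
  k=2: a=3, p=171, q=7
  k=3: a=13, p=2272, q=93
  k=4: a=16, p=36523, q=1495
  k=5: a=12, p=440548, q=18033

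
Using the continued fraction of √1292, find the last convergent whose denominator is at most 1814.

46548/1295

√1292 = [35; 1, 16, 1, 70, …] (period length 4).
Convergents:
  p_0/q_0 = 35/1
  p_1/q_1 = 36/1
  p_2/q_2 = 611/17
  p_3/q_3 = 647/18
  p_4/q_4 = 45901/1277
  p_5/q_5 = 46548/1295
  p_6/q_6 = 790669/21997
q_5 = 1295 ≤ 1814 < 21997 = q_6, so the answer is 46548/1295.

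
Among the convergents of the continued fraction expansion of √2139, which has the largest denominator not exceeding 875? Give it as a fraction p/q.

17066/369

√2139 = [46; 4, 92, …] (period length 2).
Convergents:
  p_0/q_0 = 46/1
  p_1/q_1 = 185/4
  p_2/q_2 = 17066/369
  p_3/q_3 = 68449/1480
q_2 = 369 ≤ 875 < 1480 = q_3, so the answer is 17066/369.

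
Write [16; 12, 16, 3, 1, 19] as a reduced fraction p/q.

Fold from the inside: start with 19/1.
  1 + 1/19 = 20/19
  3 + 19/20 = 79/20
  16 + 20/79 = 1284/79
  12 + 79/1284 = 15487/1284
  16 + 1284/15487 = 249076/15487

249076/15487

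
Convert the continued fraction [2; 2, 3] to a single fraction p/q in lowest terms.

17/7

Using pₖ = aₖpₖ₋₁ + pₖ₋₂ and qₖ = aₖqₖ₋₁ + qₖ₋₂:
  k=0: a=2, p=2, q=1
  k=1: a=2, p=5, q=2
  k=2: a=3, p=17, q=7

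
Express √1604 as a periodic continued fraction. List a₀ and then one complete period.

[40; 20, 80]

a₀ = ⌊√1604⌋ = 40.
With m₀=0, d₀=1 and mₖ₊₁ = dₖaₖ − mₖ, dₖ₊₁ = (n − mₖ₊₁²)/dₖ, aₖ₊₁ = ⌊(a₀+mₖ₊₁)/dₖ₊₁⌋:
  k=1: m=40, d=4, a=20
  k=2: m=40, d=1, a=80
d=1 and a=2a₀=80 at k=2, so the next step gives (m, d) = (40, 4) again — its k=1 value — and the period has length 2.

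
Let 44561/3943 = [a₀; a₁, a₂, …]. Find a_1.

3

44561 = 11·3943 + 1188   →  a_0 = 11
3943 = 3·1188 + 379   →  a_1 = 3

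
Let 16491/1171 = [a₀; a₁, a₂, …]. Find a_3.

16491 = 14·1171 + 97   →  a_0 = 14
1171 = 12·97 + 7   →  a_1 = 12
97 = 13·7 + 6   →  a_2 = 13
7 = 1·6 + 1   →  a_3 = 1

1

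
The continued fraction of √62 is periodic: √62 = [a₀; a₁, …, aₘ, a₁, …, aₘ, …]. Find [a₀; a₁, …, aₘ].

[7; 1, 6, 1, 14]

a₀ = ⌊√62⌋ = 7.
With m₀=0, d₀=1 and mₖ₊₁ = dₖaₖ − mₖ, dₖ₊₁ = (n − mₖ₊₁²)/dₖ, aₖ₊₁ = ⌊(a₀+mₖ₊₁)/dₖ₊₁⌋:
  k=1: m=7, d=13, a=1
  k=2: m=6, d=2, a=6
  k=3: m=6, d=13, a=1
  k=4: m=7, d=1, a=14
d=1 and a=2a₀=14 at k=4, so the next step gives (m, d) = (7, 13) again — its k=1 value — and the period has length 4.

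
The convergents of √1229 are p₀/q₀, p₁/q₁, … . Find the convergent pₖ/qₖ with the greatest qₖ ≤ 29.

√1229 = [35; 17, 1, 1, 17, 70, …] (period length 5).
Convergents:
  p_0/q_0 = 35/1
  p_1/q_1 = 596/17
  p_2/q_2 = 631/18
  p_3/q_3 = 1227/35
q_2 = 18 ≤ 29 < 35 = q_3, so the answer is 631/18.

631/18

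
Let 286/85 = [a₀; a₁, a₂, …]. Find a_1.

2

286 = 3·85 + 31   →  a_0 = 3
85 = 2·31 + 23   →  a_1 = 2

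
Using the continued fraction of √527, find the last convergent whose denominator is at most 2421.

24265/1057

√527 = [22; 1, 21, 1, 44, …] (period length 4).
Convergents:
  p_0/q_0 = 22/1
  p_1/q_1 = 23/1
  p_2/q_2 = 505/22
  p_3/q_3 = 528/23
  p_4/q_4 = 23737/1034
  p_5/q_5 = 24265/1057
  p_6/q_6 = 533302/23231
q_5 = 1057 ≤ 2421 < 23231 = q_6, so the answer is 24265/1057.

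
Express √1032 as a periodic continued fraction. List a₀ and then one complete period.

a₀ = ⌊√1032⌋ = 32.
With m₀=0, d₀=1 and mₖ₊₁ = dₖaₖ − mₖ, dₖ₊₁ = (n − mₖ₊₁²)/dₖ, aₖ₊₁ = ⌊(a₀+mₖ₊₁)/dₖ₊₁⌋:
  k=1: m=32, d=8, a=8
  k=2: m=32, d=1, a=64
d=1 and a=2a₀=64 at k=2, so the next step gives (m, d) = (32, 8) again — its k=1 value — and the period has length 2.

[32; 8, 64]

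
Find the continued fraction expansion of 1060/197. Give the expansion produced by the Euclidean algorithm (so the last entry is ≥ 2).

1060 = 5*197 + 75
197 = 2*75 + 47
75 = 1*47 + 28
47 = 1*28 + 19
28 = 1*19 + 9
19 = 2*9 + 1
9 = 9*1 + 0  (stop)
So 1060/197 = [5; 2, 1, 1, 1, 2, 9].

[5; 2, 1, 1, 1, 2, 9]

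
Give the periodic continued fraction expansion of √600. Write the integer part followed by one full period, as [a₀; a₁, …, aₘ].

[24; 2, 48]

a₀ = ⌊√600⌋ = 24.
With m₀=0, d₀=1 and mₖ₊₁ = dₖaₖ − mₖ, dₖ₊₁ = (n − mₖ₊₁²)/dₖ, aₖ₊₁ = ⌊(a₀+mₖ₊₁)/dₖ₊₁⌋:
  k=1: m=24, d=24, a=2
  k=2: m=24, d=1, a=48
d=1 and a=2a₀=48 at k=2, so the next step gives (m, d) = (24, 24) again — its k=1 value — and the period has length 2.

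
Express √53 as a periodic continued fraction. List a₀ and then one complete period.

a₀ = ⌊√53⌋ = 7.
With m₀=0, d₀=1 and mₖ₊₁ = dₖaₖ − mₖ, dₖ₊₁ = (n − mₖ₊₁²)/dₖ, aₖ₊₁ = ⌊(a₀+mₖ₊₁)/dₖ₊₁⌋:
  k=1: m=7, d=4, a=3
  k=2: m=5, d=7, a=1
  k=3: m=2, d=7, a=1
  k=4: m=5, d=4, a=3
  k=5: m=7, d=1, a=14
d=1 and a=2a₀=14 at k=5, so the next step gives (m, d) = (7, 4) again — its k=1 value — and the period has length 5.

[7; 3, 1, 1, 3, 14]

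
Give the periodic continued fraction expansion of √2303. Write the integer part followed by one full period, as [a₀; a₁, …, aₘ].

a₀ = ⌊√2303⌋ = 47.
With m₀=0, d₀=1 and mₖ₊₁ = dₖaₖ − mₖ, dₖ₊₁ = (n − mₖ₊₁²)/dₖ, aₖ₊₁ = ⌊(a₀+mₖ₊₁)/dₖ₊₁⌋:
  k=1: m=47, d=94, a=1
  k=2: m=47, d=1, a=94
d=1 and a=2a₀=94 at k=2, so the next step gives (m, d) = (47, 94) again — its k=1 value — and the period has length 2.

[47; 1, 94]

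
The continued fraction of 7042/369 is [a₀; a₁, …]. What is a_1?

7042 = 19·369 + 31   →  a_0 = 19
369 = 11·31 + 28   →  a_1 = 11

11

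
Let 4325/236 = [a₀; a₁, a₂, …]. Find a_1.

4325 = 18·236 + 77   →  a_0 = 18
236 = 3·77 + 5   →  a_1 = 3

3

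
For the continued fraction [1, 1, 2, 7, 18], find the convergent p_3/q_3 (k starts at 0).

Using pₖ = aₖpₖ₋₁ + pₖ₋₂, qₖ = aₖqₖ₋₁ + qₖ₋₂ (with p₋₁=1, p₋₂=0, q₋₁=0, q₋₂=1):
  k=0: a=1, p=1, q=1
  k=1: a=1, p=2, q=1
  k=2: a=2, p=5, q=3
  k=3: a=7, p=37, q=22

37/22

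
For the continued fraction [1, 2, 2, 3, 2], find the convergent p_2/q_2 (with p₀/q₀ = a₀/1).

Using pₖ = aₖpₖ₋₁ + pₖ₋₂, qₖ = aₖqₖ₋₁ + qₖ₋₂ (with p₋₁=1, p₋₂=0, q₋₁=0, q₋₂=1):
  k=0: a=1, p=1, q=1
  k=1: a=2, p=3, q=2
  k=2: a=2, p=7, q=5

7/5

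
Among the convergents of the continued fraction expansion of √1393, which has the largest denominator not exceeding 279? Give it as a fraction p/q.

√1393 = [37; 3, 10, 3, 74, …] (period length 4).
Convergents:
  p_0/q_0 = 37/1
  p_1/q_1 = 112/3
  p_2/q_2 = 1157/31
  p_3/q_3 = 3583/96
  p_4/q_4 = 266299/7135
q_3 = 96 ≤ 279 < 7135 = q_4, so the answer is 3583/96.

3583/96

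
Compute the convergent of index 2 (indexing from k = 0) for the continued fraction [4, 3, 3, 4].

43/10

Using pₖ = aₖpₖ₋₁ + pₖ₋₂, qₖ = aₖqₖ₋₁ + qₖ₋₂ (with p₋₁=1, p₋₂=0, q₋₁=0, q₋₂=1):
  k=0: a=4, p=4, q=1
  k=1: a=3, p=13, q=3
  k=2: a=3, p=43, q=10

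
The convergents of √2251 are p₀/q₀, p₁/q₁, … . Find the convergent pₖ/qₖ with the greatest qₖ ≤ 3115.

81083/1709

√2251 = [47; 2, 4, 47, 4, 2, 94, …] (period length 6).
Convergents:
  p_0/q_0 = 47/1
  p_1/q_1 = 95/2
  p_2/q_2 = 427/9
  p_3/q_3 = 20164/425
  p_4/q_4 = 81083/1709
  p_5/q_5 = 182330/3843
q_4 = 1709 ≤ 3115 < 3843 = q_5, so the answer is 81083/1709.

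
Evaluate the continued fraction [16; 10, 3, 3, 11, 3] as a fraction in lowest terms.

Fold from the inside: start with 3/1.
  11 + 1/3 = 34/3
  3 + 3/34 = 105/34
  3 + 34/105 = 349/105
  10 + 105/349 = 3595/349
  16 + 349/3595 = 57869/3595

57869/3595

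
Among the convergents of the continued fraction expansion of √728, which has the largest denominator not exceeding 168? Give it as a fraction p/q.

√728 = [26; 1, 52, …] (period length 2).
Convergents:
  p_0/q_0 = 26/1
  p_1/q_1 = 27/1
  p_2/q_2 = 1430/53
  p_3/q_3 = 1457/54
  p_4/q_4 = 77194/2861
q_3 = 54 ≤ 168 < 2861 = q_4, so the answer is 1457/54.

1457/54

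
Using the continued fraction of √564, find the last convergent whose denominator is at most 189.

√564 = [23; 1, 2, 1, 46, …] (period length 4).
Convergents:
  p_0/q_0 = 23/1
  p_1/q_1 = 24/1
  p_2/q_2 = 71/3
  p_3/q_3 = 95/4
  p_4/q_4 = 4441/187
  p_5/q_5 = 4536/191
q_4 = 187 ≤ 189 < 191 = q_5, so the answer is 4441/187.

4441/187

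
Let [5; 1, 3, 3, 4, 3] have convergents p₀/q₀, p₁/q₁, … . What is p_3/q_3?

75/13

Using pₖ = aₖpₖ₋₁ + pₖ₋₂, qₖ = aₖqₖ₋₁ + qₖ₋₂ (with p₋₁=1, p₋₂=0, q₋₁=0, q₋₂=1):
  k=0: a=5, p=5, q=1
  k=1: a=1, p=6, q=1
  k=2: a=3, p=23, q=4
  k=3: a=3, p=75, q=13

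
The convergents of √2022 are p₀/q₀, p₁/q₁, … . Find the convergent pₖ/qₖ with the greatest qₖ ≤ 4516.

121365/2699

√2022 = [44; 1, 28, 1, 88, …] (period length 4).
Convergents:
  p_0/q_0 = 44/1
  p_1/q_1 = 45/1
  p_2/q_2 = 1304/29
  p_3/q_3 = 1349/30
  p_4/q_4 = 120016/2669
  p_5/q_5 = 121365/2699
  p_6/q_6 = 3518236/78241
q_5 = 2699 ≤ 4516 < 78241 = q_6, so the answer is 121365/2699.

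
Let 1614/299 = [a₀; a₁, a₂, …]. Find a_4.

19

1614 = 5·299 + 119   →  a_0 = 5
299 = 2·119 + 61   →  a_1 = 2
119 = 1·61 + 58   →  a_2 = 1
61 = 1·58 + 3   →  a_3 = 1
58 = 19·3 + 1   →  a_4 = 19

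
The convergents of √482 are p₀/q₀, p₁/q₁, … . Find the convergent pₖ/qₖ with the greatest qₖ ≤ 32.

483/22

√482 = [21; 1, 20, 1, 42, …] (period length 4).
Convergents:
  p_0/q_0 = 21/1
  p_1/q_1 = 22/1
  p_2/q_2 = 461/21
  p_3/q_3 = 483/22
  p_4/q_4 = 20747/945
q_3 = 22 ≤ 32 < 945 = q_4, so the answer is 483/22.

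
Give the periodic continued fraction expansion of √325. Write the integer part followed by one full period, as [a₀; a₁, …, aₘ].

[18; 36]

a₀ = ⌊√325⌋ = 18.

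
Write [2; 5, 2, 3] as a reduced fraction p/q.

Fold from the inside: start with 3/1.
  2 + 1/3 = 7/3
  5 + 3/7 = 38/7
  2 + 7/38 = 83/38

83/38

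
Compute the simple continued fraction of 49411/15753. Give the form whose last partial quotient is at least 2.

49411 = 3·15753 + 2152
15753 = 7·2152 + 689
2152 = 3·689 + 85
689 = 8·85 + 9
85 = 9·9 + 4
9 = 2·4 + 1
4 = 4·1 + 0  (stop)
So 49411/15753 = [3; 7, 3, 8, 9, 2, 4].

[3; 7, 3, 8, 9, 2, 4]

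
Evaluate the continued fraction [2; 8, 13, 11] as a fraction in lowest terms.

Fold from the inside: start with 11/1.
  13 + 1/11 = 144/11
  8 + 11/144 = 1163/144
  2 + 144/1163 = 2470/1163

2470/1163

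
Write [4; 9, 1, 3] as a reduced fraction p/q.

160/39

Fold from the inside: start with 3/1.
  1 + 1/3 = 4/3
  9 + 3/4 = 39/4
  4 + 4/39 = 160/39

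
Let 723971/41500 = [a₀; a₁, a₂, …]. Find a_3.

723971 = 17·41500 + 18471   →  a_0 = 17
41500 = 2·18471 + 4558   →  a_1 = 2
18471 = 4·4558 + 239   →  a_2 = 4
4558 = 19·239 + 17   →  a_3 = 19

19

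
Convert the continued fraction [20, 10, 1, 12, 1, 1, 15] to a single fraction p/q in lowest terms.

Using pₖ = aₖpₖ₋₁ + pₖ₋₂ and qₖ = aₖqₖ₋₁ + qₖ₋₂:
  k=0: a=20, p=20, q=1
  k=1: a=10, p=201, q=10
  k=2: a=1, p=221, q=11
  k=3: a=12, p=2853, q=142
  k=4: a=1, p=3074, q=153
  k=5: a=1, p=5927, q=295
  k=6: a=15, p=91979, q=4578

91979/4578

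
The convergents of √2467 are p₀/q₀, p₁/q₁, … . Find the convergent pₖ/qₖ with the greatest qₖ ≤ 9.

149/3

√2467 = [49; 1, 2, 49, 2, 1, 98, …] (period length 6).
Convergents:
  p_0/q_0 = 49/1
  p_1/q_1 = 50/1
  p_2/q_2 = 149/3
  p_3/q_3 = 7351/148
q_2 = 3 ≤ 9 < 148 = q_3, so the answer is 149/3.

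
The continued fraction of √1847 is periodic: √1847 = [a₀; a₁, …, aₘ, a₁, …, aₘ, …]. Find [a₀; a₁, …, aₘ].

[42; 1, 41, 1, 84]

a₀ = ⌊√1847⌋ = 42.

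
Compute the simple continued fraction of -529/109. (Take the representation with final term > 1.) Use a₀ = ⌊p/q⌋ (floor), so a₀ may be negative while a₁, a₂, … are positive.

[-5; 6, 1, 4, 3]

-529 = -5*109 + 16
109 = 6*16 + 13
16 = 1*13 + 3
13 = 4*3 + 1
3 = 3*1 + 0  (stop)
So -529/109 = [-5; 6, 1, 4, 3].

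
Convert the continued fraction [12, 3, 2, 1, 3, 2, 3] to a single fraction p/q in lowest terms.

3554/289

Fold from the inside: start with 3/1.
  2 + 1/3 = 7/3
  3 + 3/7 = 24/7
  1 + 7/24 = 31/24
  2 + 24/31 = 86/31
  3 + 31/86 = 289/86
  12 + 86/289 = 3554/289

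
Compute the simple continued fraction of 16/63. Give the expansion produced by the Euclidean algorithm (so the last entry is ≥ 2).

16 = 0×63 + 16
63 = 3×16 + 15
16 = 1×15 + 1
15 = 15×1 + 0  (stop)
So 16/63 = [0; 3, 1, 15].

[0; 3, 1, 15]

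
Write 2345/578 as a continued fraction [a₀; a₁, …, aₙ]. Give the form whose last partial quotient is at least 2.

2345 = 4·578 + 33
578 = 17·33 + 17
33 = 1·17 + 16
17 = 1·16 + 1
16 = 16·1 + 0  (stop)
So 2345/578 = [4; 17, 1, 1, 16].

[4; 17, 1, 1, 16]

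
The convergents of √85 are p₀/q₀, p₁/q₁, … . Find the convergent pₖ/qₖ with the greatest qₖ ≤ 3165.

27926/3029

√85 = [9; 4, 1, 1, 4, 18, …] (period length 5).
Convergents:
  p_0/q_0 = 9/1
  p_1/q_1 = 37/4
  p_2/q_2 = 46/5
  p_3/q_3 = 83/9
  p_4/q_4 = 378/41
  p_5/q_5 = 6887/747
  p_6/q_6 = 27926/3029
  p_7/q_7 = 34813/3776
q_6 = 3029 ≤ 3165 < 3776 = q_7, so the answer is 27926/3029.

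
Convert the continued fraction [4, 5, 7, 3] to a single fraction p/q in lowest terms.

Using pₖ = aₖpₖ₋₁ + pₖ₋₂ and qₖ = aₖqₖ₋₁ + qₖ₋₂:
  k=0: a=4, p=4, q=1
  k=1: a=5, p=21, q=5
  k=2: a=7, p=151, q=36
  k=3: a=3, p=474, q=113

474/113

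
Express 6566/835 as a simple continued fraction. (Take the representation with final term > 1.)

[7; 1, 6, 3, 12, 3]

6566 = 7·835 + 721
835 = 1·721 + 114
721 = 6·114 + 37
114 = 3·37 + 3
37 = 12·3 + 1
3 = 3·1 + 0  (stop)
So 6566/835 = [7; 1, 6, 3, 12, 3].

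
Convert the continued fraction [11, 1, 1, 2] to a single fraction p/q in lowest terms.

Fold from the inside: start with 2/1.
  1 + 1/2 = 3/2
  1 + 2/3 = 5/3
  11 + 3/5 = 58/5

58/5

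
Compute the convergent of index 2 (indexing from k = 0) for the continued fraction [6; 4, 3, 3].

81/13

Using pₖ = aₖpₖ₋₁ + pₖ₋₂, qₖ = aₖqₖ₋₁ + qₖ₋₂ (with p₋₁=1, p₋₂=0, q₋₁=0, q₋₂=1):
  k=0: a=6, p=6, q=1
  k=1: a=4, p=25, q=4
  k=2: a=3, p=81, q=13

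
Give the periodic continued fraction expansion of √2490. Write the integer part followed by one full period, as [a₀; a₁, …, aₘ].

[49; 1, 8, 1, 98]

a₀ = ⌊√2490⌋ = 49.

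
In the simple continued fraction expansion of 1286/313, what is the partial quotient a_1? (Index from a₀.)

9

1286 = 4·313 + 34   →  a_0 = 4
313 = 9·34 + 7   →  a_1 = 9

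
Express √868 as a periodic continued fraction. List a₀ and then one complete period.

[29; 2, 6, 19, 2, 19, 6, 2, 58]

a₀ = ⌊√868⌋ = 29.
With m₀=0, d₀=1 and mₖ₊₁ = dₖaₖ − mₖ, dₖ₊₁ = (n − mₖ₊₁²)/dₖ, aₖ₊₁ = ⌊(a₀+mₖ₊₁)/dₖ₊₁⌋:
  k=1: m=29, d=27, a=2
  k=2: m=25, d=9, a=6
  k=3: m=29, d=3, a=19
  k=4: m=28, d=28, a=2
  k=5: m=28, d=3, a=19
  k=6: m=29, d=9, a=6
  k=7: m=25, d=27, a=2
  k=8: m=29, d=1, a=58
d=1 and a=2a₀=58 at k=8, so the next step gives (m, d) = (29, 27) again — its k=1 value — and the period has length 8.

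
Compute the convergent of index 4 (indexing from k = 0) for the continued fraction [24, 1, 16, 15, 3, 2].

19579/785

Using pₖ = aₖpₖ₋₁ + pₖ₋₂, qₖ = aₖqₖ₋₁ + qₖ₋₂ (with p₋₁=1, p₋₂=0, q₋₁=0, q₋₂=1):
  k=0: a=24, p=24, q=1
  k=1: a=1, p=25, q=1
  k=2: a=16, p=424, q=17
  k=3: a=15, p=6385, q=256
  k=4: a=3, p=19579, q=785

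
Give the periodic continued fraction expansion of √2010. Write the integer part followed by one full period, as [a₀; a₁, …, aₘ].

a₀ = ⌊√2010⌋ = 44.
With m₀=0, d₀=1 and mₖ₊₁ = dₖaₖ − mₖ, dₖ₊₁ = (n − mₖ₊₁²)/dₖ, aₖ₊₁ = ⌊(a₀+mₖ₊₁)/dₖ₊₁⌋:
  k=1: m=44, d=74, a=1
  k=2: m=30, d=15, a=4
  k=3: m=30, d=74, a=1
  k=4: m=44, d=1, a=88
d=1 and a=2a₀=88 at k=4, so the next step gives (m, d) = (44, 74) again — its k=1 value — and the period has length 4.

[44; 1, 4, 1, 88]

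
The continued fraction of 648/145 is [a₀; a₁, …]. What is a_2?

648 = 4·145 + 68   →  a_0 = 4
145 = 2·68 + 9   →  a_1 = 2
68 = 7·9 + 5   →  a_2 = 7

7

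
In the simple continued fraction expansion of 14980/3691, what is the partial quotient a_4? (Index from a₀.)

14980 = 4·3691 + 216   →  a_0 = 4
3691 = 17·216 + 19   →  a_1 = 17
216 = 11·19 + 7   →  a_2 = 11
19 = 2·7 + 5   →  a_3 = 2
7 = 1·5 + 2   →  a_4 = 1

1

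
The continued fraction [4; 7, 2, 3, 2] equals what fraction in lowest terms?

492/119

Fold from the inside: start with 2/1.
  3 + 1/2 = 7/2
  2 + 2/7 = 16/7
  7 + 7/16 = 119/16
  4 + 16/119 = 492/119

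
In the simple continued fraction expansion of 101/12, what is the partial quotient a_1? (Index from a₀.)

101 = 8·12 + 5   →  a_0 = 8
12 = 2·5 + 2   →  a_1 = 2

2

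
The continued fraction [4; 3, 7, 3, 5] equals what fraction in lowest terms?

1585/367

Using pₖ = aₖpₖ₋₁ + pₖ₋₂ and qₖ = aₖqₖ₋₁ + qₖ₋₂:
  k=0: a=4, p=4, q=1
  k=1: a=3, p=13, q=3
  k=2: a=7, p=95, q=22
  k=3: a=3, p=298, q=69
  k=4: a=5, p=1585, q=367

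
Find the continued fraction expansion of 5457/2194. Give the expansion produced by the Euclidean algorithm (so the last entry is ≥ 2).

5457 = 2×2194 + 1069
2194 = 2×1069 + 56
1069 = 19×56 + 5
56 = 11×5 + 1
5 = 5×1 + 0  (stop)
So 5457/2194 = [2; 2, 19, 11, 5].

[2; 2, 19, 11, 5]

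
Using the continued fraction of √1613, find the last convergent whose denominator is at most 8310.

√1613 = [40; 6, 6, 80, …] (period length 3).
Convergents:
  p_0/q_0 = 40/1
  p_1/q_1 = 241/6
  p_2/q_2 = 1486/37
  p_3/q_3 = 119121/2966
  p_4/q_4 = 716212/17833
q_3 = 2966 ≤ 8310 < 17833 = q_4, so the answer is 119121/2966.

119121/2966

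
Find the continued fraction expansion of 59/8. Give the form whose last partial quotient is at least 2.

59 = 7*8 + 3
8 = 2*3 + 2
3 = 1*2 + 1
2 = 2*1 + 0  (stop)
So 59/8 = [7; 2, 1, 2].

[7; 2, 1, 2]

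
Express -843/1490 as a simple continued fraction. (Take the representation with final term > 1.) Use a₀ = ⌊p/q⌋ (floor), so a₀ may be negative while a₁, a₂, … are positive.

[-1; 2, 3, 3, 3, 9, 2]

-843 = -1*1490 + 647
1490 = 2*647 + 196
647 = 3*196 + 59
196 = 3*59 + 19
59 = 3*19 + 2
19 = 9*2 + 1
2 = 2*1 + 0  (stop)
So -843/1490 = [-1; 2, 3, 3, 3, 9, 2].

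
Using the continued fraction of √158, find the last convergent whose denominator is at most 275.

3331/265

√158 = [12; 1, 1, 3, 12, 3, 1, 1, 24, …] (period length 8).
Convergents:
  p_0/q_0 = 12/1
  p_1/q_1 = 13/1
  p_2/q_2 = 25/2
  p_3/q_3 = 88/7
  p_4/q_4 = 1081/86
  p_5/q_5 = 3331/265
  p_6/q_6 = 4412/351
q_5 = 265 ≤ 275 < 351 = q_6, so the answer is 3331/265.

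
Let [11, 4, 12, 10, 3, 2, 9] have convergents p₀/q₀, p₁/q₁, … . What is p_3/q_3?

5555/494

Using pₖ = aₖpₖ₋₁ + pₖ₋₂, qₖ = aₖqₖ₋₁ + qₖ₋₂ (with p₋₁=1, p₋₂=0, q₋₁=0, q₋₂=1):
  k=0: a=11, p=11, q=1
  k=1: a=4, p=45, q=4
  k=2: a=12, p=551, q=49
  k=3: a=10, p=5555, q=494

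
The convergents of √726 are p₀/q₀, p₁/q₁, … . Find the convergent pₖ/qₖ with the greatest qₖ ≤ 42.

485/18

√726 = [26; 1, 16, 1, 52, …] (period length 4).
Convergents:
  p_0/q_0 = 26/1
  p_1/q_1 = 27/1
  p_2/q_2 = 458/17
  p_3/q_3 = 485/18
  p_4/q_4 = 25678/953
q_3 = 18 ≤ 42 < 953 = q_4, so the answer is 485/18.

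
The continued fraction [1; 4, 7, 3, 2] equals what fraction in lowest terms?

262/211

Fold from the inside: start with 2/1.
  3 + 1/2 = 7/2
  7 + 2/7 = 51/7
  4 + 7/51 = 211/51
  1 + 51/211 = 262/211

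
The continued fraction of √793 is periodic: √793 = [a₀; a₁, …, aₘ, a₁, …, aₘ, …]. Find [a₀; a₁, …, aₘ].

a₀ = ⌊√793⌋ = 28.
With m₀=0, d₀=1 and mₖ₊₁ = dₖaₖ − mₖ, dₖ₊₁ = (n − mₖ₊₁²)/dₖ, aₖ₊₁ = ⌊(a₀+mₖ₊₁)/dₖ₊₁⌋:
  k=1: m=28, d=9, a=6
  k=2: m=26, d=13, a=4
  k=3: m=26, d=9, a=6
  k=4: m=28, d=1, a=56
d=1 and a=2a₀=56 at k=4, so the next step gives (m, d) = (28, 9) again — its k=1 value — and the period has length 4.

[28; 6, 4, 6, 56]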